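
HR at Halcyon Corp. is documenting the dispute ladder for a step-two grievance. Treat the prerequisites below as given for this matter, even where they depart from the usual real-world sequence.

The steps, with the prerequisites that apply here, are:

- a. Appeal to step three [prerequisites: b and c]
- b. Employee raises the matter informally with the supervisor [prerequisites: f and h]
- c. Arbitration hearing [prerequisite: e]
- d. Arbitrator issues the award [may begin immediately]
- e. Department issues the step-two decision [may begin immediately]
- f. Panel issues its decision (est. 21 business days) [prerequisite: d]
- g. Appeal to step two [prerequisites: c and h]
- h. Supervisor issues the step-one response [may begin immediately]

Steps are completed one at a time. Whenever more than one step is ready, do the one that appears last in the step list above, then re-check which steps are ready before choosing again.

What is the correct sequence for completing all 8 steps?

h e d f c g b a

h, e and d have no prerequisites; h is listed later, so h is first.
e and d are both available; e is listed later → e.
Ready: d and c. d is listed later → d.
Now f and c have their prerequisites met. f is listed later, so f next.
b now also ready, so the ready set is {c, b}; c is listed later → c.
Now g and b have their prerequisites met. g is listed later, so g next.
b needed h and f, now all done → b.
That leaves a as the only ready step → a.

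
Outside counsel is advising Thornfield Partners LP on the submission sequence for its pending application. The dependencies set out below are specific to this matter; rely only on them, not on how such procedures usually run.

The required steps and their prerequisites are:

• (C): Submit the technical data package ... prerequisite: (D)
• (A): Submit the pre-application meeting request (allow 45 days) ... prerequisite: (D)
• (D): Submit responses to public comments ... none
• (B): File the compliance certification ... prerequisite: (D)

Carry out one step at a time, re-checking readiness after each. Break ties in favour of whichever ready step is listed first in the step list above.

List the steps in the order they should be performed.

(D), (C), (A), (B)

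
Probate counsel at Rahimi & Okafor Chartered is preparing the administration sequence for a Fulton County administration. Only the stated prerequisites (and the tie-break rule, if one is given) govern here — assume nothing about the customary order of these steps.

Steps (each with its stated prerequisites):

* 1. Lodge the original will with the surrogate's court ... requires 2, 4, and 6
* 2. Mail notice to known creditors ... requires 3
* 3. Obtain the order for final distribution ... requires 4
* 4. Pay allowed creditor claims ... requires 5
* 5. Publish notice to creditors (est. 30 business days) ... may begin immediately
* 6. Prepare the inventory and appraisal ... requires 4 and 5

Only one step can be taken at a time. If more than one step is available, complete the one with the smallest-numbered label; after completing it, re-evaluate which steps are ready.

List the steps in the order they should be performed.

5 is the only step with nothing outstanding, so it goes first.
4 is the only step now ready → 4.
Now 3 and 6 have their prerequisites met. 3 has the earlier label, so 3 next.
2 now also ready, so the ready set is {2, 6}; 2 has the earlier label → 2.
6 is the only step now ready → 6.
Next only 1 has its prerequisites met → 1.

5 → 4 → 3 → 2 → 6 → 1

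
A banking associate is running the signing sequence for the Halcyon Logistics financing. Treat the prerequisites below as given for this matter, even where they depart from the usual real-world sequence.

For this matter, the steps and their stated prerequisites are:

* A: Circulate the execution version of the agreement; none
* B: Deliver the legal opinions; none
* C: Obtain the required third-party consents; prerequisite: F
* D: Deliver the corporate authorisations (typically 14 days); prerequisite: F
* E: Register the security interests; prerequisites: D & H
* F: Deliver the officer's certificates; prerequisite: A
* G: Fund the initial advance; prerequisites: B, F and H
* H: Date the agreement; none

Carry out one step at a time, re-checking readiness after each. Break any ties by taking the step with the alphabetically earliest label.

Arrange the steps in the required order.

Nothing is required for A, B and H. A has the earlier label → A first.
F now also ready, so the ready set is {B, F, H}; B has the earlier label → B.
F and H are both available; F has the earlier label → F.
C and D now also ready, so the ready set is {C, D, H}; C has the earlier label → C.
Now D and H have their prerequisites met. D has the earlier label, so D next.
That leaves H as the only ready step → H.
Ready: E and G. E has the earlier label → E.
Next only G has its prerequisites met → G.

A B F C D H E G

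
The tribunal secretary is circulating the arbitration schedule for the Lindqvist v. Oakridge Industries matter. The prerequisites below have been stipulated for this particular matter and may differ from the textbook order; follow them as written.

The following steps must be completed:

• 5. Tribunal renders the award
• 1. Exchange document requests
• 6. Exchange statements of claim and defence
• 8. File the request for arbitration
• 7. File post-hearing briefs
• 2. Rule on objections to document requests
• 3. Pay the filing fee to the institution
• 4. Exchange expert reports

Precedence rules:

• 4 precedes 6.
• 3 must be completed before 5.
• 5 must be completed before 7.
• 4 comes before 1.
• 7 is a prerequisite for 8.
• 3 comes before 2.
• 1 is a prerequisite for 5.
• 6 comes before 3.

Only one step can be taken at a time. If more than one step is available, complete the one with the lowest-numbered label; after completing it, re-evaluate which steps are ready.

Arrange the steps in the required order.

4, 1, 6, 3, 2, 5, 7, 8

Only 4 has no prerequisites, so it is first.
1 and 6 are both available; 1 has the earlier label → 1.
6 needed 4, now all done → 6.
3 needed 6, now all done → 3.
2 and 5 are both available; 2 has the earlier label → 2.
5 needed 1 and 3, now all done → 5.
7 needed 5, now all done → 7.
8 needed 7, now all done → 8.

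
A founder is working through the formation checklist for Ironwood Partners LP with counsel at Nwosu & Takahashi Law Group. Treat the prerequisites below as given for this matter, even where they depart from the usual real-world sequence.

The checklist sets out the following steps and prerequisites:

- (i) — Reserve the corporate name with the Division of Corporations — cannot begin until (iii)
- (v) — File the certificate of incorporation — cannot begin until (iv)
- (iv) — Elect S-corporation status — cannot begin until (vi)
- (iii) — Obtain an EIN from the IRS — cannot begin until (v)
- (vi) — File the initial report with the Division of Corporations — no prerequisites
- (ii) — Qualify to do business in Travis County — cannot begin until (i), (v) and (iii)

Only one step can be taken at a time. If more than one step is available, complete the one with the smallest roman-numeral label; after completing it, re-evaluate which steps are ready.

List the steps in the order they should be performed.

(vi) (iv) (v) (iii) (i) (ii)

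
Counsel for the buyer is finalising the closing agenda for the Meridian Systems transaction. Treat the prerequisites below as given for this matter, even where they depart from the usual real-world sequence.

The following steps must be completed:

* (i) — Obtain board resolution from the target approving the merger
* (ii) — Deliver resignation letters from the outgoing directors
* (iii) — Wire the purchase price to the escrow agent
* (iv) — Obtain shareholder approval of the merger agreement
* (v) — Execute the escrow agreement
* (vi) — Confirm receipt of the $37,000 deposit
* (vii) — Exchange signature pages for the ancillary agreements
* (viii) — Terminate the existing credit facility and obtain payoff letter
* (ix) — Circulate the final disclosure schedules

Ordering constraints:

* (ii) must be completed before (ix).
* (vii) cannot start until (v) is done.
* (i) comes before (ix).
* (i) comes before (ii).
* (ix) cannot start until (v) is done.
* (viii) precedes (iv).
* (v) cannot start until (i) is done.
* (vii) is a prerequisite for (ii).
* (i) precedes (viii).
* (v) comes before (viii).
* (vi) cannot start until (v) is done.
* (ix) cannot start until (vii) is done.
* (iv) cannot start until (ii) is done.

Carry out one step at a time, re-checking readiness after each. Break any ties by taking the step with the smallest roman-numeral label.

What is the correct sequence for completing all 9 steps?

(i) → (iii) → (v) → (vi) → (vii) → (ii) → (viii) → (iv) → (ix)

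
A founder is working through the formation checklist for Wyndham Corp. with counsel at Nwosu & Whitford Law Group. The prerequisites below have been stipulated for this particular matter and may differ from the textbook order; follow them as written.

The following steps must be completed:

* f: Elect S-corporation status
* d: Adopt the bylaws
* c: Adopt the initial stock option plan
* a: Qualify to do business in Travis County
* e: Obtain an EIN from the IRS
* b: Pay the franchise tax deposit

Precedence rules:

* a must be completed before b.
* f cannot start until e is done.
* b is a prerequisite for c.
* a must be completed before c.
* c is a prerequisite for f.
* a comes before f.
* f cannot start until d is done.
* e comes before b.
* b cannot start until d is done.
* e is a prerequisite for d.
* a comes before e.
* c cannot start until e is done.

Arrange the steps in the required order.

a, e, d, b, c, f

Only a has no prerequisites, so it is first.
e needed a, now all done → e.
Next only d has its prerequisites met → d.
Next only b has its prerequisites met → b.
c is the only step now ready → c.
That leaves f as the only ready step → f.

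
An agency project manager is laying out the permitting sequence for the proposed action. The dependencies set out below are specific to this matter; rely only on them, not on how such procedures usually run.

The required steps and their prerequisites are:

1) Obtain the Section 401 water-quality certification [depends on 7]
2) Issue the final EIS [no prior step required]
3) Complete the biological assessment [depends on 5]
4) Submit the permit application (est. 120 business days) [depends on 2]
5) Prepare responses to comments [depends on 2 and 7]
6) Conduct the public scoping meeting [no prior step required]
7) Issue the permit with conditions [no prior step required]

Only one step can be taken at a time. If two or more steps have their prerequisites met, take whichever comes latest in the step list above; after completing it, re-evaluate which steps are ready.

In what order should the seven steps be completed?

Nothing is required for 7, 6 and 2. 7 is listed later → 7 first.
1 now also ready, so the ready set is {6, 2, 1}; 6 is listed later → 6.
Ready: 2 and 1. 2 is listed later → 2.
Ready: 5, 4 and 1. 5 is listed later → 5.
Ready: 4, 3 and 1. 4 is listed later → 4.
3 and 1 are both available; 3 is listed later → 3.
1 needed 7, now all done → 1.

7 6 2 5 4 3 1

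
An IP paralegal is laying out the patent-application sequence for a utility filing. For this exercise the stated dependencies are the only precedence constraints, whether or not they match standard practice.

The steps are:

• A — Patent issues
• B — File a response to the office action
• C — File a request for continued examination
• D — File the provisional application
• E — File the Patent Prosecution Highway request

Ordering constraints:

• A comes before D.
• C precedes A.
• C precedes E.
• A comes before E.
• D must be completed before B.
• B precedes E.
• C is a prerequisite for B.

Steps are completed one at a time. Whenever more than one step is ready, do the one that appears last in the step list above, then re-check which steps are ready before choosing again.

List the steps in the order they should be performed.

Only C has no prerequisites, so it is first.
A is the only step now ready → A.
D is the only step now ready → D.
B needed D and C, now all done → B.
Next only E has its prerequisites met → E.

C, A, D, B, E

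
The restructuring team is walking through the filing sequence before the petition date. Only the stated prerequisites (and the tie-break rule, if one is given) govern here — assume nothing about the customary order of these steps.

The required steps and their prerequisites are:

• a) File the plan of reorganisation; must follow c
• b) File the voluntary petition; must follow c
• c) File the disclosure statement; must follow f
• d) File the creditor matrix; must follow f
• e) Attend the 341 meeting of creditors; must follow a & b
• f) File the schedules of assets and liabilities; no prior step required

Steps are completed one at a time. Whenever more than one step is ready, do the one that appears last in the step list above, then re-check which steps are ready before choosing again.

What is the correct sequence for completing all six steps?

f has no prerequisites → f first.
d and c are both available; d is listed later → d.
c needed f, now all done → c.
Ready: b and a. b is listed later → b.
a needed c, now all done → a.
That leaves e as the only ready step → e.

f, d, c, b, a, e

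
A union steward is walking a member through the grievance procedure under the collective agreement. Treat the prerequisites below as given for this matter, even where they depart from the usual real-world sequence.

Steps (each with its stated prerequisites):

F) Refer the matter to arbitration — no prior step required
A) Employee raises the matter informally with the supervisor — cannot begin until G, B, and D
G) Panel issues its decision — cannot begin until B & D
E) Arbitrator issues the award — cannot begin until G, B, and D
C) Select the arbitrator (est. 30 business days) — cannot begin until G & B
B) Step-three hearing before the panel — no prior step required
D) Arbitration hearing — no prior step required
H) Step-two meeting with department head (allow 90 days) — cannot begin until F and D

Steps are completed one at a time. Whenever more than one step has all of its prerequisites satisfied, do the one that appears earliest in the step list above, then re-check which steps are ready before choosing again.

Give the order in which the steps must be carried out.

F, B, D, G, A, E, C, H

F, B and D have no prerequisites; F is listed earlier, so F is first.
Ready: B and D. B is listed earlier → B.
D is the only step now ready → D.
Now G and H have their prerequisites met. G is listed earlier, so G next.
A, E and C now also ready, so the ready set is {A, E, C, H}; A is listed earlier → A.
Now E, C and H have their prerequisites met. E is listed earlier, so E next.
Now C and H have their prerequisites met. C is listed earlier, so C next.
That leaves H as the only ready step → H.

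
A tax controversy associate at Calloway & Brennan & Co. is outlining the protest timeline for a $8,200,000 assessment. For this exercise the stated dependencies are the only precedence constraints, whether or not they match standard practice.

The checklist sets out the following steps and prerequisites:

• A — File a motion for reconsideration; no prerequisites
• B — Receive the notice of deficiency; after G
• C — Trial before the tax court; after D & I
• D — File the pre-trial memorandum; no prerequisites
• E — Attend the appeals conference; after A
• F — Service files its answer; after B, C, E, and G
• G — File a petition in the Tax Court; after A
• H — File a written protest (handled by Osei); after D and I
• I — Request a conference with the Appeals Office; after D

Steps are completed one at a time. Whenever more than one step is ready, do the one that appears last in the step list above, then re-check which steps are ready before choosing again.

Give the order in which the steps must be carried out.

Nothing is required for D and A. D is listed later → D first.
I now also ready, so the ready set is {I, A}; I is listed later → I.
Ready: H, C and A. H is listed later → H.
C and A are both available; C is listed later → C.
A is the only step now ready → A.
G and E are both available; G is listed later → G.
B now also ready, so the ready set is {E, B}; E is listed later → E.
Next only B has its prerequisites met → B.
F is the only step now ready → F.

D, I, H, C, A, G, E, B, F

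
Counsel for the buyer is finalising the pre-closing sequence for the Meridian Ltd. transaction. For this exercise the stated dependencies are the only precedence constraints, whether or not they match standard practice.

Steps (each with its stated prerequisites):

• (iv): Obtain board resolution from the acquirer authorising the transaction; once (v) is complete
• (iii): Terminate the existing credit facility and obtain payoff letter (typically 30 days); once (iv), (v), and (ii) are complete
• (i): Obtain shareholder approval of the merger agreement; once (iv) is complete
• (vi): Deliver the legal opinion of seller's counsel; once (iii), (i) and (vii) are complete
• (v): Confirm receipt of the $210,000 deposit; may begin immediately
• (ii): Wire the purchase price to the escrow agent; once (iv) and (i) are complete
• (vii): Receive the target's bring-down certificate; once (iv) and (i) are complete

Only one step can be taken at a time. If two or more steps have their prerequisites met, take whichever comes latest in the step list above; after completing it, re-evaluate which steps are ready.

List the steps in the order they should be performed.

(v) has no prerequisites → (v) first.
That leaves (iv) as the only ready step → (iv).
(i) needed (iv), now all done → (i).
Now (vii) and (ii) have their prerequisites met. (vii) is listed later, so (vii) next.
Next only (ii) has its prerequisites met → (ii).
Next only (iii) has its prerequisites met → (iii).
(vi) needed (vii), (i) and (iii), now all done → (vi).

(v) (iv) (i) (vii) (ii) (iii) (vi)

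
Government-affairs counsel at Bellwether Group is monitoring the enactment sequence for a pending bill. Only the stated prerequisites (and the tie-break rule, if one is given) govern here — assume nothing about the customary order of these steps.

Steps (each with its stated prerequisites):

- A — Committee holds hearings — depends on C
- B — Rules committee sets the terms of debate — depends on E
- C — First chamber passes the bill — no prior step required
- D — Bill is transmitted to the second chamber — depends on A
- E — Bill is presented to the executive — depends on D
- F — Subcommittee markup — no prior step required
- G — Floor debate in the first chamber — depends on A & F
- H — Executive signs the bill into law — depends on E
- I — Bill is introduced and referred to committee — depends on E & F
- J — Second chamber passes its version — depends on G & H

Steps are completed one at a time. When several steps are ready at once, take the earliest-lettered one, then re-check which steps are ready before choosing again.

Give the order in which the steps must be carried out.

Nothing is required for C and F. C has the earlier label → C first.
A now also ready, so the ready set is {A, F}; A has the earlier label → A.
D and F are both available; D has the earlier label → D.
E and F are both available; E has the earlier label → E.
Ready: B, F and H. B has the earlier label → B.
Ready: F and H. F has the earlier label → F.
G and I now also ready, so the ready set is {G, H, I}; G has the earlier label → G.
H and I are both available; H has the earlier label → H.
J now also ready, so the ready set is {I, J}; I has the earlier label → I.
That leaves J as the only ready step → J.

C, A, D, E, B, F, G, H, I, J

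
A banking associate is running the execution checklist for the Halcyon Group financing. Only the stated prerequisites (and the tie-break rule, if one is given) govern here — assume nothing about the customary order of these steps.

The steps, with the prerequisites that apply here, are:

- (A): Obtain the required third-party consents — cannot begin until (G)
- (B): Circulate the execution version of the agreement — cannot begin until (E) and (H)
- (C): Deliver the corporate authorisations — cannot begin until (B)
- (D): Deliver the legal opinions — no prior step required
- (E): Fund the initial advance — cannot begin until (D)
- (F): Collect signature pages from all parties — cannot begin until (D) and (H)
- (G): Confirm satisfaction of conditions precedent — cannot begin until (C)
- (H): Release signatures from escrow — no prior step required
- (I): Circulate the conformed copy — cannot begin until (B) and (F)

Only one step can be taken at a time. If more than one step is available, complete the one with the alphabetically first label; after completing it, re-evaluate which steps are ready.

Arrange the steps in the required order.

(D) and (H) have no prerequisites; (D) has the earlier label, so (D) is first.
Now (E) and (H) have their prerequisites met. (E) has the earlier label, so (E) next.
(H) is the only step now ready → (H).
(B) and (F) are both available; (B) has the earlier label → (B).
Now (C) and (F) have their prerequisites met. (C) has the earlier label, so (C) next.
Now (F) and (G) have their prerequisites met. (F) has the earlier label, so (F) next.
Now (G) and (I) have their prerequisites met. (G) has the earlier label, so (G) next.
(A) now also ready, so the ready set is {(A), (I)}; (A) has the earlier label → (A).
That leaves (I) as the only ready step → (I).

(D), (E), (H), (B), (C), (F), (G), (A), (I)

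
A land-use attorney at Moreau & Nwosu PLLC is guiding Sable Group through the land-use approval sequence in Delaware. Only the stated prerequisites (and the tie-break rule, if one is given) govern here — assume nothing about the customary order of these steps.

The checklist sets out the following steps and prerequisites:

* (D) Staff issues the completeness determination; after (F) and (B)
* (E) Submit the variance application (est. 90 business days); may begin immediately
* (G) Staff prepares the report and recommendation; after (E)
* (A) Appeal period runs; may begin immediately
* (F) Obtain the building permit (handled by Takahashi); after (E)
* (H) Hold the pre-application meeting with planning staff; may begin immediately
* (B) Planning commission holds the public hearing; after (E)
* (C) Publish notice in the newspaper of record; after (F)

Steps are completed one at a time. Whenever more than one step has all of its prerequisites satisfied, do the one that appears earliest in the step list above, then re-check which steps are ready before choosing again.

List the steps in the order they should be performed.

(E), (G), (A), (F), (H), (B), (D), (C)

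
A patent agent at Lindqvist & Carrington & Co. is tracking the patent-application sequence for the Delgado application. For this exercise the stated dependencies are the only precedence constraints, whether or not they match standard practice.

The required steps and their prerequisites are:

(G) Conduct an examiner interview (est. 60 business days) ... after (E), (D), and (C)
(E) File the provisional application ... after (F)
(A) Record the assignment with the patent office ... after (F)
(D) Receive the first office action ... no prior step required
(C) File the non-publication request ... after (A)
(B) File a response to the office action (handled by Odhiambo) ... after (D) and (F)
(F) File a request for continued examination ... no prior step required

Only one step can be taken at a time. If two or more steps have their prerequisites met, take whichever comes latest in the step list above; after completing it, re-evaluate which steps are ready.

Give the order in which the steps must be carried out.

(F), (D), (B), (A), (C), (E), (G)

Nothing is required for (F) and (D). (F) is listed later → (F) first.
(A) and (E) now also ready, so the ready set is {(D), (A), (E)}; (D) is listed later → (D).
(B), (A) and (E) are all available; (B) is listed later → (B).
Ready: (A) and (E). (A) is listed later → (A).
Now (C) and (E) have their prerequisites met. (C) is listed later, so (C) next.
That leaves (E) as the only ready step → (E).
Next only (G) has its prerequisites met → (G).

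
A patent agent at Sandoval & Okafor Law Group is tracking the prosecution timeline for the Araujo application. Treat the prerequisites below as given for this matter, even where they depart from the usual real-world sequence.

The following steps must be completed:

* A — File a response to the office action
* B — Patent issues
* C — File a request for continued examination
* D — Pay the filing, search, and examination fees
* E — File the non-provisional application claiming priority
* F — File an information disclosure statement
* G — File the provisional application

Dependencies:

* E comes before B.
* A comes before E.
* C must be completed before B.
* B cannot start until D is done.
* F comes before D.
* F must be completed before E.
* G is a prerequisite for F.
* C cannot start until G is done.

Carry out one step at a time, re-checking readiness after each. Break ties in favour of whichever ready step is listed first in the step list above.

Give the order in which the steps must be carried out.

Nothing is required for A and G. A is listed earlier → A first.
That leaves G as the only ready step → G.
Now C and F have their prerequisites met. C is listed earlier, so C next.
F is the only step now ready → F.
D and E are both available; D is listed earlier → D.
Next only E has its prerequisites met → E.
Next only B has its prerequisites met → B.

A, G, C, F, D, E, B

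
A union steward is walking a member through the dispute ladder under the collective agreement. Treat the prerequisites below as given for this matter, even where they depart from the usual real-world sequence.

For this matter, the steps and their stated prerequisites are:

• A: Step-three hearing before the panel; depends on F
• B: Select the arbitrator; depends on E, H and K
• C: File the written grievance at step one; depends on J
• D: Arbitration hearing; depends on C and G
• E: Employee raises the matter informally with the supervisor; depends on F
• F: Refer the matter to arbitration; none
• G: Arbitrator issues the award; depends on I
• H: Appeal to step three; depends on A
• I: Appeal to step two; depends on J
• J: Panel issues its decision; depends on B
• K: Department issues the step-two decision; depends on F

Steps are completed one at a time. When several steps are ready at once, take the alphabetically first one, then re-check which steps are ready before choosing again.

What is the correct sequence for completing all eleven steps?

F A E H K B J C I G D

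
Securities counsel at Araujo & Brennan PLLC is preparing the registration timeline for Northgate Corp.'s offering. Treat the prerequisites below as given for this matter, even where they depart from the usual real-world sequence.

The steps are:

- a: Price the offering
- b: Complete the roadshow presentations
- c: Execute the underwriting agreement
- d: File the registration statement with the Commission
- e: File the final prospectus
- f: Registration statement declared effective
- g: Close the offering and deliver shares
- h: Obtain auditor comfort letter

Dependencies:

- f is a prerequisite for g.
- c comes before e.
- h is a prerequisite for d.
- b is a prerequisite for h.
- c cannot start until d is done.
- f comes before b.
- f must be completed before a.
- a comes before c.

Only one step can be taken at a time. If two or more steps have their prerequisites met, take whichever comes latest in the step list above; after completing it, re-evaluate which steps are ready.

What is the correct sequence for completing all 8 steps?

f, g, b, h, d, a, c, e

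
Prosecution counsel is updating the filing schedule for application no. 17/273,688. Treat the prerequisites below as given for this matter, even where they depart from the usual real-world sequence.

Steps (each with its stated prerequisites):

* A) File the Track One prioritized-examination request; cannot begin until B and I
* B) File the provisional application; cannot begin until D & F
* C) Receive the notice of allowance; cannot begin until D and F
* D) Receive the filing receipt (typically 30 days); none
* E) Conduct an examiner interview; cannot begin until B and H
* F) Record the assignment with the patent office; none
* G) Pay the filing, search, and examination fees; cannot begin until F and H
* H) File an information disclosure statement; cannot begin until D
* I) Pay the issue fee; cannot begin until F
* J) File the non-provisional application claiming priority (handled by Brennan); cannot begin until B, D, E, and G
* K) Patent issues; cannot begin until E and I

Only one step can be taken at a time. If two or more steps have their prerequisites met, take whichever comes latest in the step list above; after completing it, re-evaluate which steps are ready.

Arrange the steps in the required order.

Nothing is required for F and D. F is listed later → F first.
Ready: I and D. I is listed later → I.
That leaves D as the only ready step → D.
H, C and B are all available; H is listed later → H.
G, C and B are all available; G is listed later → G.
Now C and B have their prerequisites met. C is listed later, so C next.
Next only B has its prerequisites met → B.
E and A are both available; E is listed later → E.
K and J now also ready, so the ready set is {K, J, A}; K is listed later → K.
Now J and A have their prerequisites met. J is listed later, so J next.
That leaves A as the only ready step → A.

F, I, D, H, G, C, B, E, K, J, A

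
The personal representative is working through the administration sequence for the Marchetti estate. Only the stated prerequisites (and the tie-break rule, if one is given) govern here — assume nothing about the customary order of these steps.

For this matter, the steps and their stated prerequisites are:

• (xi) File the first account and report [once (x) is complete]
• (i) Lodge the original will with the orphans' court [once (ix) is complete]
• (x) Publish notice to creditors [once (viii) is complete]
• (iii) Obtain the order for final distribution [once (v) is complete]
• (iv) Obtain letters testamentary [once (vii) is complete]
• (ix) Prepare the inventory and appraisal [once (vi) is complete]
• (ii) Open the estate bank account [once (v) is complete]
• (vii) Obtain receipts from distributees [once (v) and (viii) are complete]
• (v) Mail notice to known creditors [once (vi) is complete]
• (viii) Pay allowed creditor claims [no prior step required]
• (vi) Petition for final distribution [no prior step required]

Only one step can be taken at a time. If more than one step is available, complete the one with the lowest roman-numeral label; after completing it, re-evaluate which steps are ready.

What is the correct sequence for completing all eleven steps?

(vi) and (viii) have no prerequisites; (vi) has the earlier label, so (vi) is first.
Now (v), (viii) and (ix) have their prerequisites met. (v) has the earlier label, so (v) next.
Ready: (ii), (iii), (viii) and (ix). (ii) has the earlier label → (ii).
Ready: (iii), (viii) and (ix). (iii) has the earlier label → (iii).
Ready: (viii) and (ix). (viii) has the earlier label → (viii).
Ready: (vii), (ix) and (x). (vii) has the earlier label → (vii).
Now (iv), (ix) and (x) have their prerequisites met. (iv) has the earlier label, so (iv) next.
Now (ix) and (x) have their prerequisites met. (ix) has the earlier label, so (ix) next.
Now (i) and (x) have their prerequisites met. (i) has the earlier label, so (i) next.
That leaves (x) as the only ready step → (x).
(xi) is the only step now ready → (xi).

(vi) (v) (ii) (iii) (viii) (vii) (iv) (ix) (i) (x) (xi)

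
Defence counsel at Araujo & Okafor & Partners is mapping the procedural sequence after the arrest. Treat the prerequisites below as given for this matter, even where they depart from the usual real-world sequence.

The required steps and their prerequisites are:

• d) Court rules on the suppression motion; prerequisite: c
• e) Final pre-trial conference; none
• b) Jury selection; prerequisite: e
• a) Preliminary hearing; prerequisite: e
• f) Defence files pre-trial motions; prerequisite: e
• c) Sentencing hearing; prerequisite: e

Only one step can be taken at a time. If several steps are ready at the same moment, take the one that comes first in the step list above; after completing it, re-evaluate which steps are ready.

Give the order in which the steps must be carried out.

Only e has no prerequisites, so it is first.
Ready: b, a, f and c. b is listed earlier → b.
a, f and c are all available; a is listed earlier → a.
Now f and c have their prerequisites met. f is listed earlier, so f next.
That leaves c as the only ready step → c.
d needed c, now all done → d.

e b a f c d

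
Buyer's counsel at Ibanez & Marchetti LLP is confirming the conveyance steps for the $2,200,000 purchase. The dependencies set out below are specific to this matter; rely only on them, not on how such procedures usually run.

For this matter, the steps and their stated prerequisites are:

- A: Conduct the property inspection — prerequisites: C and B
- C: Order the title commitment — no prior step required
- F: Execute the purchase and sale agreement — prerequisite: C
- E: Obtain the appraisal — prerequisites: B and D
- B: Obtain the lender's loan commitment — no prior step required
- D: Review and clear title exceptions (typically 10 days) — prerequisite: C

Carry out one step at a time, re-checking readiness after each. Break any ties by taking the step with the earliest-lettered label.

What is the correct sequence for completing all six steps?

B C A D E F

Nothing is required for B and C. B has the earlier label → B first.
C is the only step now ready → C.
Now A, D and F have their prerequisites met. A has the earlier label, so A next.
D and F are both available; D has the earlier label → D.
E and F are both available; E has the earlier label → E.
F needed C, now all done → F.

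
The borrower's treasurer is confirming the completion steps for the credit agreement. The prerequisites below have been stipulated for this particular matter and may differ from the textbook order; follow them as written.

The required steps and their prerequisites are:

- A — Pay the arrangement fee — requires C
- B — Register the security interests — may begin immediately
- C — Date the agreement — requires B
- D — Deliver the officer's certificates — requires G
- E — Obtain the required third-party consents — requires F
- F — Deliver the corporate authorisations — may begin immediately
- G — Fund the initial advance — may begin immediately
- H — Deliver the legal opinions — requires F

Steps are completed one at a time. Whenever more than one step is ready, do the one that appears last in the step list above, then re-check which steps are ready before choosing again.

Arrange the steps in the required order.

G, F and B have no prerequisites; G is listed later, so G is first.
F, D and B are all available; F is listed later → F.
Ready: H, E, D and B. H is listed later → H.
Now E, D and B have their prerequisites met. E is listed later, so E next.
D and B are both available; D is listed later → D.
That leaves B as the only ready step → B.
That leaves C as the only ready step → C.
That leaves A as the only ready step → A.

G, F, H, E, D, B, C, A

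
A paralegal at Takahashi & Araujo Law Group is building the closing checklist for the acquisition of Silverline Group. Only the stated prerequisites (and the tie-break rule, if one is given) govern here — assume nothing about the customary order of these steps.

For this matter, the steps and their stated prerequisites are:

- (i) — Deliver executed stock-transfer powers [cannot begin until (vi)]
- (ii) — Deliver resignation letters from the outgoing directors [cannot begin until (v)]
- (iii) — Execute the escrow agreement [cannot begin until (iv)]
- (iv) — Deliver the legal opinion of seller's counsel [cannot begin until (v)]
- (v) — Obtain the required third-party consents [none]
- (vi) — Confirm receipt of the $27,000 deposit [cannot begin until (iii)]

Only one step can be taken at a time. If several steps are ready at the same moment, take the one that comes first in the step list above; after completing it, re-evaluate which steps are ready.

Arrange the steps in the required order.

(v), (ii), (iv), (iii), (vi), (i)

Only (v) has no prerequisites, so it is first.
Ready: (ii) and (iv). (ii) is listed earlier → (ii).
(iv) needed (v), now all done → (iv).
(iii) is the only step now ready → (iii).
Next only (vi) has its prerequisites met → (vi).
(i) is the only step now ready → (i).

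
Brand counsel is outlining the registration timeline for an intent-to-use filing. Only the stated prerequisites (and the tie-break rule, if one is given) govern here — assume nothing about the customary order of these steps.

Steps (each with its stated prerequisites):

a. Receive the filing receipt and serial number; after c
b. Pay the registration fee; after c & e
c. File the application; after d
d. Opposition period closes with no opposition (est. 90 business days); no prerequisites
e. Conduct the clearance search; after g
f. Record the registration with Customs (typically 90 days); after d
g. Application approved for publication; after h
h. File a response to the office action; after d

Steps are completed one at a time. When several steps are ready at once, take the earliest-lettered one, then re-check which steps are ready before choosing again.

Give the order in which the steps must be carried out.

d, c, a, f, h, g, e, b

d is the only step with nothing outstanding, so it goes first.
c, f and h are all available; c has the earlier label → c.
a, f and h are all available; a has the earlier label → a.
Now f and h have their prerequisites met. f has the earlier label, so f next.
h is the only step now ready → h.
Next only g has its prerequisites met → g.
That leaves e as the only ready step → e.
b needed c and e, now all done → b.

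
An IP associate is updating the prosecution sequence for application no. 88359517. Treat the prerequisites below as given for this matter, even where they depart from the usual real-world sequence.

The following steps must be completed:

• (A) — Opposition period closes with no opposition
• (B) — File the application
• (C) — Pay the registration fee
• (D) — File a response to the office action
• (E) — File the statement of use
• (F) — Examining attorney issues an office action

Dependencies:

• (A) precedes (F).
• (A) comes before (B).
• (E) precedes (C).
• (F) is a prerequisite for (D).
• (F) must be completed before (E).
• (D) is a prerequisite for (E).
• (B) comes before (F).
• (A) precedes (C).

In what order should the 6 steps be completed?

(A), (B), (F), (D), (E), (C)

(A) is the only step with nothing outstanding, so it goes first.
That leaves (B) as the only ready step → (B).
Next only (F) has its prerequisites met → (F).
Next only (D) has its prerequisites met → (D).
(E) needed (D) and (F), now all done → (E).
(C) is the only step now ready → (C).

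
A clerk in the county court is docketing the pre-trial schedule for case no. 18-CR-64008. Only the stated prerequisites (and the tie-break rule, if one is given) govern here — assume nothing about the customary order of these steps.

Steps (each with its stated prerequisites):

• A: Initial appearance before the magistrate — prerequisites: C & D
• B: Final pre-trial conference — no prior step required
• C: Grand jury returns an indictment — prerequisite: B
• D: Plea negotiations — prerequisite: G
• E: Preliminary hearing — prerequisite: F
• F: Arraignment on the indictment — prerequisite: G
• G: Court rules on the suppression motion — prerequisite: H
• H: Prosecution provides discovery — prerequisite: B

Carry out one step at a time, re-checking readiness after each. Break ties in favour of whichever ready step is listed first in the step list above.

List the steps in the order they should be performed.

Only B has no prerequisites, so it is first.
C and H are both available; C is listed earlier → C.
H needed B, now all done → H.
That leaves G as the only ready step → G.
D and F are both available; D is listed earlier → D.
A now also ready, so the ready set is {A, F}; A is listed earlier → A.
F needed G, now all done → F.
E needed F, now all done → E.

B → C → H → G → D → A → F → E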